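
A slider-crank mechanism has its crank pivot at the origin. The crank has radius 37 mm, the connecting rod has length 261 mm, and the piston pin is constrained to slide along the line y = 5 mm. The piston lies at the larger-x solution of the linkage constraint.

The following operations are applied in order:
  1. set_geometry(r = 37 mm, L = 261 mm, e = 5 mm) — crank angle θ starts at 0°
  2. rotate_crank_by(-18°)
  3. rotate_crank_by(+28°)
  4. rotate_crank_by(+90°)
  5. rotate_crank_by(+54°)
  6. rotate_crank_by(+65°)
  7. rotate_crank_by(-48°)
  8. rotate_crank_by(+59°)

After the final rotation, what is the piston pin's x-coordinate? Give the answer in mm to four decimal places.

set_geometry: r = 37 mm, L = 261 mm, e = 5 mm; θ ← 0°
rotate_crank_by(-18°): θ ← 0° -18° = -18°
rotate_crank_by(+28°): θ ← -18° +28° = 10°
rotate_crank_by(+90°): θ ← 10° +90° = 100°
rotate_crank_by(+54°): θ ← 100° +54° = 154°
rotate_crank_by(+65°): θ ← 154° +65° = 219°
rotate_crank_by(-48°): θ ← 219° -48° = 171°
rotate_crank_by(+59°): θ ← 171° +59° = 230°
crank pin P = (r cos θ, r sin θ) = (-23.783142, -28.343644)
h = r sin θ − e = -28.343644 − 5 = -33.343644
x = r cos θ + √(L² − h²) = -23.783142 + √(68121.0 − 1111.7986) = -23.783142 + 258.861356 = 235.078214

235.0782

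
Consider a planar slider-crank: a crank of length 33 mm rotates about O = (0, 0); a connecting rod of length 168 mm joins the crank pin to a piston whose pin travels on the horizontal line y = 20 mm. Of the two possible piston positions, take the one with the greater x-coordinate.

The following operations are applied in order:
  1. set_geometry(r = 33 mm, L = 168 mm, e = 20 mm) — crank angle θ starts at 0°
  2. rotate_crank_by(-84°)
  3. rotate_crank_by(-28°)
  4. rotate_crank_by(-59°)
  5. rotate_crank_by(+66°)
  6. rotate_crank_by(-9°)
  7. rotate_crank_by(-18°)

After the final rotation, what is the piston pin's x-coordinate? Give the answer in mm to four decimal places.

set_geometry: r = 33 mm, L = 168 mm, e = 20 mm; θ ← 0°
rotate_crank_by(-84°): θ ← 0° -84° = -84°
rotate_crank_by(-28°): θ ← -84° -28° = -112°
rotate_crank_by(-59°): θ ← -112° -59° = -171°
rotate_crank_by(+66°): θ ← -171° +66° = -105°
rotate_crank_by(-9°): θ ← -105° -9° = -114°
rotate_crank_by(-18°): θ ← -114° -18° = -132°
crank pin P = (r cos θ, r sin θ) = (-22.081310, -24.523779)
h = r sin θ − e = -24.523779 − 20 = -44.523779
x = r cos θ + √(L² − h²) = -22.081310 + √(28224.0 − 1982.3669) = -22.081310 + 161.992695 = 139.911385

139.9114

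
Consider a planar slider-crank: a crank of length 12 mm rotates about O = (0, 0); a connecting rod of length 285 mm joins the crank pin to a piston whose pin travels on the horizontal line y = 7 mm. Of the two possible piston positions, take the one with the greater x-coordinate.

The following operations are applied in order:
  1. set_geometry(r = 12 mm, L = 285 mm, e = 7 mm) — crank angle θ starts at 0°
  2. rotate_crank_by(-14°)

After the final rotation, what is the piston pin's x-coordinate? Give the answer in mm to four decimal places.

set_geometry: r = 12 mm, L = 285 mm, e = 7 mm; θ ← 0°
rotate_crank_by(-14°): θ ← 0° -14° = -14°
crank pin P = (r cos θ, r sin θ) = (11.643549, -2.903063)
h = r sin θ − e = -2.903063 − 7 = -9.903063
x = r cos θ + √(L² − h²) = 11.643549 + √(81225.0 − 98.0707) = 11.643549 + 284.827894 = 296.471443

296.4714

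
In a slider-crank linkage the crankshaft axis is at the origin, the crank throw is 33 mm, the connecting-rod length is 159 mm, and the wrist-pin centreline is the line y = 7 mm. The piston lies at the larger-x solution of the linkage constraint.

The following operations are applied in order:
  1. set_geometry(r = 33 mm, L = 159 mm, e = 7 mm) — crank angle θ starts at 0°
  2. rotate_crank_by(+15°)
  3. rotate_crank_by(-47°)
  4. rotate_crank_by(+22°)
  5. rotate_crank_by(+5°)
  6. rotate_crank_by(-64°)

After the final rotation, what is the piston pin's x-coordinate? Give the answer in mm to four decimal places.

166.2656

set_geometry: r = 33 mm, L = 159 mm, e = 7 mm; θ ← 0°
rotate_crank_by(+15°): θ ← 0° +15° = 15°
rotate_crank_by(-47°): θ ← 15° -47° = -32°
rotate_crank_by(+22°): θ ← -32° +22° = -10°
rotate_crank_by(+5°): θ ← -10° +5° = -5°
rotate_crank_by(-64°): θ ← -5° -64° = -69°
crank pin P = (r cos θ, r sin θ) = (11.826142, -30.808154)
h = r sin θ − e = -30.808154 − 7 = -37.808154
x = r cos θ + √(L² − h²) = 11.826142 + √(25281.0 − 1429.4565) = 11.826142 + 154.439449 = 166.265592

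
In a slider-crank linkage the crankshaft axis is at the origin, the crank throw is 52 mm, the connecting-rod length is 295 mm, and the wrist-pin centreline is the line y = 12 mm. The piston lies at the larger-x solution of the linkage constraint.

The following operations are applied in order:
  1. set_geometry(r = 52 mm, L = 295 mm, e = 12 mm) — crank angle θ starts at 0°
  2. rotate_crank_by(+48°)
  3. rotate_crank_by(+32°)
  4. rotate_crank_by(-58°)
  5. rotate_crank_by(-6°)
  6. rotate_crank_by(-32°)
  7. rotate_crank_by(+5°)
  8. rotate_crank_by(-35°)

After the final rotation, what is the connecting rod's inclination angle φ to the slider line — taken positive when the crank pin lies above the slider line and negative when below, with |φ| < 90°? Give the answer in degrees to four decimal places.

set_geometry: r = 52 mm, L = 295 mm, e = 12 mm; θ ← 0°
rotate_crank_by(+48°): θ ← 0° +48° = 48°
rotate_crank_by(+32°): θ ← 48° +32° = 80°
rotate_crank_by(-58°): θ ← 80° -58° = 22°
rotate_crank_by(-6°): θ ← 22° -6° = 16°
rotate_crank_by(-32°): θ ← 16° -32° = -16°
rotate_crank_by(+5°): θ ← -16° +5° = -11°
rotate_crank_by(-35°): θ ← -11° -35° = -46°
crank pin P = (r cos θ, r sin θ) = (36.122235, -37.405670)
h = r sin θ − e = -37.405670 − 12 = -49.405670
sin φ = h / L = -49.405670 / 295 = -0.16747685
φ = arcsin(-0.16747685) = -9.641150°

-9.6411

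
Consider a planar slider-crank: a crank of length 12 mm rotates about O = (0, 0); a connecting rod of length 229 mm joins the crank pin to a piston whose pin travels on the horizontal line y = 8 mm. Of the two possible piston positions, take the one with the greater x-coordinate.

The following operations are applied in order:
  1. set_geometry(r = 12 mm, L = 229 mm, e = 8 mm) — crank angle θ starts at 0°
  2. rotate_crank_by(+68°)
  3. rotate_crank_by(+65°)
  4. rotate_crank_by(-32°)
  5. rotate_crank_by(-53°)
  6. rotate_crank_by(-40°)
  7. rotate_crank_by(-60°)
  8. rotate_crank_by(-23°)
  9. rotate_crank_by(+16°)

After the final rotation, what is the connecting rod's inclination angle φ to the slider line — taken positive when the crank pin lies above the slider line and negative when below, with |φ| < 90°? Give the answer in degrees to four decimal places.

set_geometry: r = 12 mm, L = 229 mm, e = 8 mm; θ ← 0°
rotate_crank_by(+68°): θ ← 0° +68° = 68°
rotate_crank_by(+65°): θ ← 68° +65° = 133°
rotate_crank_by(-32°): θ ← 133° -32° = 101°
rotate_crank_by(-53°): θ ← 101° -53° = 48°
rotate_crank_by(-40°): θ ← 48° -40° = 8°
rotate_crank_by(-60°): θ ← 8° -60° = -52°
rotate_crank_by(-23°): θ ← -52° -23° = -75°
rotate_crank_by(+16°): θ ← -75° +16° = -59°
crank pin P = (r cos θ, r sin θ) = (6.180457, -10.286008)
h = r sin θ − e = -10.286008 − 8 = -18.286008
sin φ = h / L = -18.286008 / 229 = -0.07985156
φ = arcsin(-0.07985156) = -4.580034°

-4.5800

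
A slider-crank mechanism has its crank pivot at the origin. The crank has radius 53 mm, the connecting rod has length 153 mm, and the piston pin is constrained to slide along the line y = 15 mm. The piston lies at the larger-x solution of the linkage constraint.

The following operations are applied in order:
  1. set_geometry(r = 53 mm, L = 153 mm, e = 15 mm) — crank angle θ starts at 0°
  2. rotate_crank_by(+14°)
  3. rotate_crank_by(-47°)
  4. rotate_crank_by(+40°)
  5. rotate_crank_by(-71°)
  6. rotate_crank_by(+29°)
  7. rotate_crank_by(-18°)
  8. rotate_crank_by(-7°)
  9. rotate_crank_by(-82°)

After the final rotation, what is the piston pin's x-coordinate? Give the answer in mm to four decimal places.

103.6327

set_geometry: r = 53 mm, L = 153 mm, e = 15 mm; θ ← 0°
rotate_crank_by(+14°): θ ← 0° +14° = 14°
rotate_crank_by(-47°): θ ← 14° -47° = -33°
rotate_crank_by(+40°): θ ← -33° +40° = 7°
rotate_crank_by(-71°): θ ← 7° -71° = -64°
rotate_crank_by(+29°): θ ← -64° +29° = -35°
rotate_crank_by(-18°): θ ← -35° -18° = -53°
rotate_crank_by(-7°): θ ← -53° -7° = -60°
rotate_crank_by(-82°): θ ← -60° -82° = -142°
crank pin P = (r cos θ, r sin θ) = (-41.764570, -32.630058)
h = r sin θ − e = -32.630058 − 15 = -47.630058
x = r cos θ + √(L² − h²) = -41.764570 + √(23409.0 − 2268.6224) = -41.764570 + 145.397309 = 103.632739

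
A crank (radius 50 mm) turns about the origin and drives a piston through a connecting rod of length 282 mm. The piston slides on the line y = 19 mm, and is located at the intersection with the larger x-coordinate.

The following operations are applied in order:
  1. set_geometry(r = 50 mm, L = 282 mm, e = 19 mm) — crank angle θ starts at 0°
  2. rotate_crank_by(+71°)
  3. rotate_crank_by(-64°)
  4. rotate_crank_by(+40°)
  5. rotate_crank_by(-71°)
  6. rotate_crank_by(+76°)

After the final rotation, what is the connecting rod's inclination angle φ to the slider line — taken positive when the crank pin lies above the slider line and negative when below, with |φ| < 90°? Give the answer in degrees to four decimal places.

4.1485

set_geometry: r = 50 mm, L = 282 mm, e = 19 mm; θ ← 0°
rotate_crank_by(+71°): θ ← 0° +71° = 71°
rotate_crank_by(-64°): θ ← 71° -64° = 7°
rotate_crank_by(+40°): θ ← 7° +40° = 47°
rotate_crank_by(-71°): θ ← 47° -71° = -24°
rotate_crank_by(+76°): θ ← -24° +76° = 52°
crank pin P = (r cos θ, r sin θ) = (30.783074, 39.400538)
h = r sin θ − e = 39.400538 − 19 = 20.400538
sin φ = h / L = 20.400538 / 282 = 0.07234233
φ = arcsin(0.07234233) = 4.148534°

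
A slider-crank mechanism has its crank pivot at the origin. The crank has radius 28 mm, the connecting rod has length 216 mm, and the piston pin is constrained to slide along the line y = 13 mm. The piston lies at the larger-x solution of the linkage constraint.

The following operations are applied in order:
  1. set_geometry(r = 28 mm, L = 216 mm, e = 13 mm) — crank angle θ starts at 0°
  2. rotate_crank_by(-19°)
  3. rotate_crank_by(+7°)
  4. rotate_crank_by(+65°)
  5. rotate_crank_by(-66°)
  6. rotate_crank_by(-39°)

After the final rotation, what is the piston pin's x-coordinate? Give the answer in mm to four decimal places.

set_geometry: r = 28 mm, L = 216 mm, e = 13 mm; θ ← 0°
rotate_crank_by(-19°): θ ← 0° -19° = -19°
rotate_crank_by(+7°): θ ← -19° +7° = -12°
rotate_crank_by(+65°): θ ← -12° +65° = 53°
rotate_crank_by(-66°): θ ← 53° -66° = -13°
rotate_crank_by(-39°): θ ← -13° -39° = -52°
crank pin P = (r cos θ, r sin θ) = (17.238521, -22.064301)
h = r sin θ − e = -22.064301 − 13 = -35.064301
x = r cos θ + √(L² − h²) = 17.238521 + √(46656.0 − 1229.5052) = 17.238521 + 213.134922 = 230.373443

230.3734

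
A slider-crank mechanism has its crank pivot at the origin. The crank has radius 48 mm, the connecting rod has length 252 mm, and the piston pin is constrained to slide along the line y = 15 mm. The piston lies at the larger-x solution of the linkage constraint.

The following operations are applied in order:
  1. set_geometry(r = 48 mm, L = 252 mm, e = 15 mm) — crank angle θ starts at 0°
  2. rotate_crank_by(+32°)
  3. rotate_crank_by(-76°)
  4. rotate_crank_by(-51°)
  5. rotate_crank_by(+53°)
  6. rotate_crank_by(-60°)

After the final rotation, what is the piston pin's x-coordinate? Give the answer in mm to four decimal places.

set_geometry: r = 48 mm, L = 252 mm, e = 15 mm; θ ← 0°
rotate_crank_by(+32°): θ ← 0° +32° = 32°
rotate_crank_by(-76°): θ ← 32° -76° = -44°
rotate_crank_by(-51°): θ ← -44° -51° = -95°
rotate_crank_by(+53°): θ ← -95° +53° = -42°
rotate_crank_by(-60°): θ ← -42° -60° = -102°
crank pin P = (r cos θ, r sin θ) = (-9.979761, -46.951085)
h = r sin θ − e = -46.951085 − 15 = -61.951085
x = r cos θ + √(L² − h²) = -9.979761 + √(63504.0 − 3837.9369) = -9.979761 + 244.266377 = 234.286616

234.2866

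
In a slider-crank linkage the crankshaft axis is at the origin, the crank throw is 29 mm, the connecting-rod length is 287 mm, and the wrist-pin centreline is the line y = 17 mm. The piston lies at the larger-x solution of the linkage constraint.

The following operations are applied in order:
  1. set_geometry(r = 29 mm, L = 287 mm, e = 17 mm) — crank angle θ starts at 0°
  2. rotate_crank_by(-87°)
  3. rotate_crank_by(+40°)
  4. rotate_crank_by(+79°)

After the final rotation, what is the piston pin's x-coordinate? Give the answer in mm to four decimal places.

311.5888

set_geometry: r = 29 mm, L = 287 mm, e = 17 mm; θ ← 0°
rotate_crank_by(-87°): θ ← 0° -87° = -87°
rotate_crank_by(+40°): θ ← -87° +40° = -47°
rotate_crank_by(+79°): θ ← -47° +79° = 32°
crank pin P = (r cos θ, r sin θ) = (24.593395, 15.367659)
h = r sin θ − e = 15.367659 − 17 = -1.632341
x = r cos θ + √(L² − h²) = 24.593395 + √(82369.0 − 2.6645) = 24.593395 + 286.995358 = 311.588753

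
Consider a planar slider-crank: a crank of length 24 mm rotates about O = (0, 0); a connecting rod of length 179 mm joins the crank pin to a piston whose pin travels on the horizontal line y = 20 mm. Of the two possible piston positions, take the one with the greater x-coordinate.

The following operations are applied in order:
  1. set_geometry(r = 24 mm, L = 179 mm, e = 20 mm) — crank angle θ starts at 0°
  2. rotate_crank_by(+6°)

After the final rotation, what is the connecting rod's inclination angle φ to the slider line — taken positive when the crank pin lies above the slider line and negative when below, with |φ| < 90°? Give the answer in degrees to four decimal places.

-5.6077

set_geometry: r = 24 mm, L = 179 mm, e = 20 mm; θ ← 0°
rotate_crank_by(+6°): θ ← 0° +6° = 6°
crank pin P = (r cos θ, r sin θ) = (23.868525, 2.508683)
h = r sin θ − e = 2.508683 − 20 = -17.491317
sin φ = h / L = -17.491317 / 179 = -0.09771685
φ = arcsin(-0.09771685) = -5.607712°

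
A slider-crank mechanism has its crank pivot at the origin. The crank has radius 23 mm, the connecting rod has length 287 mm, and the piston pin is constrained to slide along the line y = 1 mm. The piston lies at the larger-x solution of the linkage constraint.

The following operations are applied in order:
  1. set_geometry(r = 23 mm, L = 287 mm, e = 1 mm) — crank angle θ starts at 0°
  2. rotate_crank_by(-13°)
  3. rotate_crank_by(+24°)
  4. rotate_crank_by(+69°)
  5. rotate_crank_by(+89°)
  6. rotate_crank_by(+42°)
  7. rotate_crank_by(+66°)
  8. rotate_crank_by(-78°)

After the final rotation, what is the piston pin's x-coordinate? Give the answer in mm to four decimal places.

265.1275

set_geometry: r = 23 mm, L = 287 mm, e = 1 mm; θ ← 0°
rotate_crank_by(-13°): θ ← 0° -13° = -13°
rotate_crank_by(+24°): θ ← -13° +24° = 11°
rotate_crank_by(+69°): θ ← 11° +69° = 80°
rotate_crank_by(+89°): θ ← 80° +89° = 169°
rotate_crank_by(+42°): θ ← 169° +42° = 211°
rotate_crank_by(+66°): θ ← 211° +66° = 277°
rotate_crank_by(-78°): θ ← 277° -78° = 199°
crank pin P = (r cos θ, r sin θ) = (-21.746927, -7.488068)
h = r sin θ − e = -7.488068 − 1 = -8.488068
x = r cos θ + √(L² − h²) = -21.746927 + √(82369.0 − 72.0473) = -21.746927 + 286.874455 = 265.127527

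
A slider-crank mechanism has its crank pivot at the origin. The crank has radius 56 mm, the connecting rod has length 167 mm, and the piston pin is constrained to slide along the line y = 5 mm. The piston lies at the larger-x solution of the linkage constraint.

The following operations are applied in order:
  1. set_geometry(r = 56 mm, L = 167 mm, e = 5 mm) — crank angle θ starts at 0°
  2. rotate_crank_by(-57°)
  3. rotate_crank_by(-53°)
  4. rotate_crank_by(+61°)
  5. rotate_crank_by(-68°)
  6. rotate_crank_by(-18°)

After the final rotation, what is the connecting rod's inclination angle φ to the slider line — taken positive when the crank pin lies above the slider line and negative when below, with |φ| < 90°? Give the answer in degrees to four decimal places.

set_geometry: r = 56 mm, L = 167 mm, e = 5 mm; θ ← 0°
rotate_crank_by(-57°): θ ← 0° -57° = -57°
rotate_crank_by(-53°): θ ← -57° -53° = -110°
rotate_crank_by(+61°): θ ← -110° +61° = -49°
rotate_crank_by(-68°): θ ← -49° -68° = -117°
rotate_crank_by(-18°): θ ← -117° -18° = -135°
crank pin P = (r cos θ, r sin θ) = (-39.597980, -39.597980)
h = r sin θ − e = -39.597980 − 5 = -44.597980
sin φ = h / L = -44.597980 / 167 = -0.26705377
φ = arcsin(-0.26705377) = -15.489024°

-15.4890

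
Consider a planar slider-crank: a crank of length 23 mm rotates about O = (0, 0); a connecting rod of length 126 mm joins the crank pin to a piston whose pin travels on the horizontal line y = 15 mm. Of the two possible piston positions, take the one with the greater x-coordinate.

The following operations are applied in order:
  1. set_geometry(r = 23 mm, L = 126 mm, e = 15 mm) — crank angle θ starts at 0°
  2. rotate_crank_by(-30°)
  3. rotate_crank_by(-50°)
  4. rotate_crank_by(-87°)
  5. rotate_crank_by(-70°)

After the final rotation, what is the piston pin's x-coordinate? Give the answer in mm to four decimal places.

set_geometry: r = 23 mm, L = 126 mm, e = 15 mm; θ ← 0°
rotate_crank_by(-30°): θ ← 0° -30° = -30°
rotate_crank_by(-50°): θ ← -30° -50° = -80°
rotate_crank_by(-87°): θ ← -80° -87° = -167°
rotate_crank_by(-70°): θ ← -167° -70° = -237°
crank pin P = (r cos θ, r sin θ) = (-12.526698, 19.289423)
h = r sin θ − e = 19.289423 − 15 = 4.289423
x = r cos θ + √(L² − h²) = -12.526698 + √(15876.0 − 18.3992) = -12.526698 + 125.926966 = 113.400269

113.4003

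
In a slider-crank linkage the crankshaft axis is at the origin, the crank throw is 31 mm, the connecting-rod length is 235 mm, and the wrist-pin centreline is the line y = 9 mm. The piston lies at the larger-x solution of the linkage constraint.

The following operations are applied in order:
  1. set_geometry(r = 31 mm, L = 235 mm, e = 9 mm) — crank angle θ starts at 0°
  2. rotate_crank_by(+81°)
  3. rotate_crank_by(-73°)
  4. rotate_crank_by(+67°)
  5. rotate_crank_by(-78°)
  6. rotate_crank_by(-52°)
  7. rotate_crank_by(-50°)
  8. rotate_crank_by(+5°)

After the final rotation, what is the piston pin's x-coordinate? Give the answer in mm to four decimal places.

set_geometry: r = 31 mm, L = 235 mm, e = 9 mm; θ ← 0°
rotate_crank_by(+81°): θ ← 0° +81° = 81°
rotate_crank_by(-73°): θ ← 81° -73° = 8°
rotate_crank_by(+67°): θ ← 8° +67° = 75°
rotate_crank_by(-78°): θ ← 75° -78° = -3°
rotate_crank_by(-52°): θ ← -3° -52° = -55°
rotate_crank_by(-50°): θ ← -55° -50° = -105°
rotate_crank_by(+5°): θ ← -105° +5° = -100°
crank pin P = (r cos θ, r sin θ) = (-5.383094, -30.529040)
h = r sin θ − e = -30.529040 − 9 = -39.529040
x = r cos θ + √(L² − h²) = -5.383094 + √(55225.0 − 1562.5450) = -5.383094 + 231.651581 = 226.268487

226.2685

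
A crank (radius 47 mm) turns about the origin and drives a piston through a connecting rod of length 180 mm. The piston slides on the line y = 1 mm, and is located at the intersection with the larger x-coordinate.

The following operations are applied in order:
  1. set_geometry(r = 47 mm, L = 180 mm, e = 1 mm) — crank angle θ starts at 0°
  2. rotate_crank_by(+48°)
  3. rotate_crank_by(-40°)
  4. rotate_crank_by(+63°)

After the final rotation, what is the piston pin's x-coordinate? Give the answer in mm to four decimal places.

set_geometry: r = 47 mm, L = 180 mm, e = 1 mm; θ ← 0°
rotate_crank_by(+48°): θ ← 0° +48° = 48°
rotate_crank_by(-40°): θ ← 48° -40° = 8°
rotate_crank_by(+63°): θ ← 8° +63° = 71°
crank pin P = (r cos θ, r sin θ) = (15.301703, 44.439373)
h = r sin θ − e = 44.439373 − 1 = 43.439373
x = r cos θ + √(L² − h²) = 15.301703 + √(32400.0 − 1886.9791) = 15.301703 + 174.679767 = 189.981470

189.9815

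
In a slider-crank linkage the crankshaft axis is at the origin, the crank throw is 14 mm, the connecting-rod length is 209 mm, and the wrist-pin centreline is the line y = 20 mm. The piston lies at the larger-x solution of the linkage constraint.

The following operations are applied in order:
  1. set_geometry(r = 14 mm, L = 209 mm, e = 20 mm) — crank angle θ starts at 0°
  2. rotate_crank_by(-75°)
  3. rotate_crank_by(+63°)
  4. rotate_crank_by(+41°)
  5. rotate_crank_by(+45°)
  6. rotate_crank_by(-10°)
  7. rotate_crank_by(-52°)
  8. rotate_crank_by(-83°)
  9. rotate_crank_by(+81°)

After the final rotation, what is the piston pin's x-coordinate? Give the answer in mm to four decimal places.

222.0476

set_geometry: r = 14 mm, L = 209 mm, e = 20 mm; θ ← 0°
rotate_crank_by(-75°): θ ← 0° -75° = -75°
rotate_crank_by(+63°): θ ← -75° +63° = -12°
rotate_crank_by(+41°): θ ← -12° +41° = 29°
rotate_crank_by(+45°): θ ← 29° +45° = 74°
rotate_crank_by(-10°): θ ← 74° -10° = 64°
rotate_crank_by(-52°): θ ← 64° -52° = 12°
rotate_crank_by(-83°): θ ← 12° -83° = -71°
rotate_crank_by(+81°): θ ← -71° +81° = 10°
crank pin P = (r cos θ, r sin θ) = (13.787309, 2.431074)
h = r sin θ − e = 2.431074 − 20 = -17.568926
x = r cos θ + √(L² − h²) = 13.787309 + √(43681.0 − 308.6671) = 13.787309 + 208.260253 = 222.047561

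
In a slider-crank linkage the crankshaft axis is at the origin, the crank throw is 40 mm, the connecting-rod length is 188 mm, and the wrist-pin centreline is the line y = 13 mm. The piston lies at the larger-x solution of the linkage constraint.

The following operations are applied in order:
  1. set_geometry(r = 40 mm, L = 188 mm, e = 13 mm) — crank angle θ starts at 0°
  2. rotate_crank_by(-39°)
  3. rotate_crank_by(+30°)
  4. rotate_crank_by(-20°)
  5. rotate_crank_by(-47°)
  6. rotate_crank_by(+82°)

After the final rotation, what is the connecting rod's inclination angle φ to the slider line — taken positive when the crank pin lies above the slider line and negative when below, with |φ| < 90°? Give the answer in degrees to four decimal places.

-2.6887

set_geometry: r = 40 mm, L = 188 mm, e = 13 mm; θ ← 0°
rotate_crank_by(-39°): θ ← 0° -39° = -39°
rotate_crank_by(+30°): θ ← -39° +30° = -9°
rotate_crank_by(-20°): θ ← -9° -20° = -29°
rotate_crank_by(-47°): θ ← -29° -47° = -76°
rotate_crank_by(+82°): θ ← -76° +82° = 6°
crank pin P = (r cos θ, r sin θ) = (39.780876, 4.181139)
h = r sin θ − e = 4.181139 − 13 = -8.818861
sin φ = h / L = -8.818861 / 188 = -0.04690884
φ = arcsin(-0.04690884) = -2.688665°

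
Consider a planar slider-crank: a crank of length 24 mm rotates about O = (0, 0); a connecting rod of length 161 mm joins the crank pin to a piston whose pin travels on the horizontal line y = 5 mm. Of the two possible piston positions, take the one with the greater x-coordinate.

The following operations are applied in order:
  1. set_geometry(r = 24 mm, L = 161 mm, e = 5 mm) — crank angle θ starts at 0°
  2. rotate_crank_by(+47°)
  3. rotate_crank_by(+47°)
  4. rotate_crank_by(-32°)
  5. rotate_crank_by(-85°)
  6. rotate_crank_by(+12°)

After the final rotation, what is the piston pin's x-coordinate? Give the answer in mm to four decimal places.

set_geometry: r = 24 mm, L = 161 mm, e = 5 mm; θ ← 0°
rotate_crank_by(+47°): θ ← 0° +47° = 47°
rotate_crank_by(+47°): θ ← 47° +47° = 94°
rotate_crank_by(-32°): θ ← 94° -32° = 62°
rotate_crank_by(-85°): θ ← 62° -85° = -23°
rotate_crank_by(+12°): θ ← -23° +12° = -11°
crank pin P = (r cos θ, r sin θ) = (23.559052, -4.579416)
h = r sin θ − e = -4.579416 − 5 = -9.579416
x = r cos θ + √(L² − h²) = 23.559052 + √(25921.0 − 91.7652) = 23.559052 + 160.714762 = 184.273815

184.2738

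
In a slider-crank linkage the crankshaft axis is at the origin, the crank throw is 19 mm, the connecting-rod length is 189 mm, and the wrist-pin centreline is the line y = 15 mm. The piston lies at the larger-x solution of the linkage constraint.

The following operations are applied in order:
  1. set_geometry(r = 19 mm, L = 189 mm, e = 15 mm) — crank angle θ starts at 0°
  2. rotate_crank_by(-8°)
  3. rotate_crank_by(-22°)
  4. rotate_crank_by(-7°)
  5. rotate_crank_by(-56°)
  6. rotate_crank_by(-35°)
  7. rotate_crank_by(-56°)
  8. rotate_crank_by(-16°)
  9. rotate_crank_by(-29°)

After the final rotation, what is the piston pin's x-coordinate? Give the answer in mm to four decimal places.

set_geometry: r = 19 mm, L = 189 mm, e = 15 mm; θ ← 0°
rotate_crank_by(-8°): θ ← 0° -8° = -8°
rotate_crank_by(-22°): θ ← -8° -22° = -30°
rotate_crank_by(-7°): θ ← -30° -7° = -37°
rotate_crank_by(-56°): θ ← -37° -56° = -93°
rotate_crank_by(-35°): θ ← -93° -35° = -128°
rotate_crank_by(-56°): θ ← -128° -56° = -184°
rotate_crank_by(-16°): θ ← -184° -16° = -200°
rotate_crank_by(-29°): θ ← -200° -29° = -229°
crank pin P = (r cos θ, r sin θ) = (-12.465122, 14.339482)
h = r sin θ − e = 14.339482 − 15 = -0.660518
x = r cos θ + √(L² − h²) = -12.465122 + √(35721.0 − 0.4363) = -12.465122 + 188.998846 = 176.533724

176.5337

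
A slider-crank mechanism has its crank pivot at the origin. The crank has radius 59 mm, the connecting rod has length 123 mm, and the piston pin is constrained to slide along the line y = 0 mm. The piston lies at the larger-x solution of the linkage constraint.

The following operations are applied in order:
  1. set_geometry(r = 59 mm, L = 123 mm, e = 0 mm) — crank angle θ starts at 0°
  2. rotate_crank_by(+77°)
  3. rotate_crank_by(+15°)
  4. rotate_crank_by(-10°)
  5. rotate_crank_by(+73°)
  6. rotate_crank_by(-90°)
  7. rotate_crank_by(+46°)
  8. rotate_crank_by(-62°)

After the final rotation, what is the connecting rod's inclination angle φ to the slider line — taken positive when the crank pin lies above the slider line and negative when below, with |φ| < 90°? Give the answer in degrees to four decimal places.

21.2240

set_geometry: r = 59 mm, L = 123 mm, e = 0 mm; θ ← 0°
rotate_crank_by(+77°): θ ← 0° +77° = 77°
rotate_crank_by(+15°): θ ← 77° +15° = 92°
rotate_crank_by(-10°): θ ← 92° -10° = 82°
rotate_crank_by(+73°): θ ← 82° +73° = 155°
rotate_crank_by(-90°): θ ← 155° -90° = 65°
rotate_crank_by(+46°): θ ← 65° +46° = 111°
rotate_crank_by(-62°): θ ← 111° -62° = 49°
crank pin P = (r cos θ, r sin θ) = (38.707483, 44.527865)
h = r sin θ − e = 44.527865 − 0 = 44.527865
sin φ = h / L = 44.527865 / 123 = 0.36201516
φ = arcsin(0.36201516) = 21.224006°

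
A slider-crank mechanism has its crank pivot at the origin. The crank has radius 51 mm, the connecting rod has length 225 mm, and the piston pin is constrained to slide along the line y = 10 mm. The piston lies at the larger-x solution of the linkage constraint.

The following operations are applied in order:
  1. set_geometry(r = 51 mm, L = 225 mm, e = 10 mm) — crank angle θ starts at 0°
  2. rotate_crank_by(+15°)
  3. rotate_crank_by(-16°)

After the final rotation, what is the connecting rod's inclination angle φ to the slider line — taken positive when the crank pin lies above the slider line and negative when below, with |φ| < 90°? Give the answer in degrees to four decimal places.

-2.7742

set_geometry: r = 51 mm, L = 225 mm, e = 10 mm; θ ← 0°
rotate_crank_by(+15°): θ ← 0° +15° = 15°
rotate_crank_by(-16°): θ ← 15° -16° = -1°
crank pin P = (r cos θ, r sin θ) = (50.992232, -0.890073)
h = r sin θ − e = -0.890073 − 10 = -10.890073
sin φ = h / L = -10.890073 / 225 = -0.04840032
φ = arcsin(-0.04840032) = -2.774218°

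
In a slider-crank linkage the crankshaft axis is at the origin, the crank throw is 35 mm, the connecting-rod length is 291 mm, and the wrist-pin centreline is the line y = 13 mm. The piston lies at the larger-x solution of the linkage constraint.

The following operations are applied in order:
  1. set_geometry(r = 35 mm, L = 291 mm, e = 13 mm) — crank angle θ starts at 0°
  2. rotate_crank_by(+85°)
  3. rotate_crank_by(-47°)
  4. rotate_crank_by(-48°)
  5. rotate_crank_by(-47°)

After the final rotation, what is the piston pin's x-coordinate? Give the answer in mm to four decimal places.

set_geometry: r = 35 mm, L = 291 mm, e = 13 mm; θ ← 0°
rotate_crank_by(+85°): θ ← 0° +85° = 85°
rotate_crank_by(-47°): θ ← 85° -47° = 38°
rotate_crank_by(-48°): θ ← 38° -48° = -10°
rotate_crank_by(-47°): θ ← -10° -47° = -57°
crank pin P = (r cos θ, r sin θ) = (19.062366, -29.353470)
h = r sin θ − e = -29.353470 − 13 = -42.353470
x = r cos θ + √(L² − h²) = 19.062366 + √(84681.0 − 1793.8164) = 19.062366 + 287.901344 = 306.963710

306.9637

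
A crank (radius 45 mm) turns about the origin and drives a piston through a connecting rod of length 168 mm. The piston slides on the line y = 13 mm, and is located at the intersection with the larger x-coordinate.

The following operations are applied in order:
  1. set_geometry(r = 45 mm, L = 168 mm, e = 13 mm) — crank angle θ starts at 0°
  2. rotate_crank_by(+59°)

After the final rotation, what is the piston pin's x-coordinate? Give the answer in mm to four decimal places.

189.2190

set_geometry: r = 45 mm, L = 168 mm, e = 13 mm; θ ← 0°
rotate_crank_by(+59°): θ ← 0° +59° = 59°
crank pin P = (r cos θ, r sin θ) = (23.176713, 38.572529)
h = r sin θ − e = 38.572529 − 13 = 25.572529
x = r cos θ + √(L² − h²) = 23.176713 + √(28224.0 − 653.9542) = 23.176713 + 166.042301 = 189.219015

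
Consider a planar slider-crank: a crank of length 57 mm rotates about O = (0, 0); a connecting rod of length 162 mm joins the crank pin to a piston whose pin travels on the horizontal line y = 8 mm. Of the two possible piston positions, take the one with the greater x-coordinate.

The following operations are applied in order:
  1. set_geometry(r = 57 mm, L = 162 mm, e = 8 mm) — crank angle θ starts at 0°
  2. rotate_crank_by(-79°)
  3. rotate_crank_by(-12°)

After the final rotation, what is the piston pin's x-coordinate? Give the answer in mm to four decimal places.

set_geometry: r = 57 mm, L = 162 mm, e = 8 mm; θ ← 0°
rotate_crank_by(-79°): θ ← 0° -79° = -79°
rotate_crank_by(-12°): θ ← -79° -12° = -91°
crank pin P = (r cos θ, r sin θ) = (-0.994787, -56.991319)
h = r sin θ − e = -56.991319 − 8 = -64.991319
x = r cos θ + √(L² − h²) = -0.994787 + √(26244.0 − 4223.8715) = -0.994787 + 148.391807 = 147.397020

147.3970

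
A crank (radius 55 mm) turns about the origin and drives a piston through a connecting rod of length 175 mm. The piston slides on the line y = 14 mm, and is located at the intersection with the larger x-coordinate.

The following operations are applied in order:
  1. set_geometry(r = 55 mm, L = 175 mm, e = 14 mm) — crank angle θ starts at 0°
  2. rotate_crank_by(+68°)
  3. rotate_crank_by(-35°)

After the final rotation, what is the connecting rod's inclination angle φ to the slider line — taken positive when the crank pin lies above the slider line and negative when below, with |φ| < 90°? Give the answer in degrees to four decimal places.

set_geometry: r = 55 mm, L = 175 mm, e = 14 mm; θ ← 0°
rotate_crank_by(+68°): θ ← 0° +68° = 68°
rotate_crank_by(-35°): θ ← 68° -35° = 33°
crank pin P = (r cos θ, r sin θ) = (46.126881, 29.955147)
h = r sin θ − e = 29.955147 − 14 = 15.955147
sin φ = h / L = 15.955147 / 175 = 0.09117227
φ = arcsin(0.09117227) = 5.231050°

5.2311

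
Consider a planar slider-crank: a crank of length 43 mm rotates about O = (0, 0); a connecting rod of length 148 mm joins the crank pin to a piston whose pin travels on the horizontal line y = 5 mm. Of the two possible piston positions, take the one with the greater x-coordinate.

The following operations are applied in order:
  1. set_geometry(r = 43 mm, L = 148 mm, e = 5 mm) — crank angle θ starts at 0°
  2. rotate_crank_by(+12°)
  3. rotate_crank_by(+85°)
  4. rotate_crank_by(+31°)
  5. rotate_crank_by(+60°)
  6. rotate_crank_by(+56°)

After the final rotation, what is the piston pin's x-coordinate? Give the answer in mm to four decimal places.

122.5673

set_geometry: r = 43 mm, L = 148 mm, e = 5 mm; θ ← 0°
rotate_crank_by(+12°): θ ← 0° +12° = 12°
rotate_crank_by(+85°): θ ← 12° +85° = 97°
rotate_crank_by(+31°): θ ← 97° +31° = 128°
rotate_crank_by(+60°): θ ← 128° +60° = 188°
rotate_crank_by(+56°): θ ← 188° +56° = 244°
crank pin P = (r cos θ, r sin θ) = (-18.849959, -38.648144)
h = r sin θ − e = -38.648144 − 5 = -43.648144
x = r cos θ + √(L² − h²) = -18.849959 + √(21904.0 − 1905.1605) = -18.849959 + 141.417253 = 122.567294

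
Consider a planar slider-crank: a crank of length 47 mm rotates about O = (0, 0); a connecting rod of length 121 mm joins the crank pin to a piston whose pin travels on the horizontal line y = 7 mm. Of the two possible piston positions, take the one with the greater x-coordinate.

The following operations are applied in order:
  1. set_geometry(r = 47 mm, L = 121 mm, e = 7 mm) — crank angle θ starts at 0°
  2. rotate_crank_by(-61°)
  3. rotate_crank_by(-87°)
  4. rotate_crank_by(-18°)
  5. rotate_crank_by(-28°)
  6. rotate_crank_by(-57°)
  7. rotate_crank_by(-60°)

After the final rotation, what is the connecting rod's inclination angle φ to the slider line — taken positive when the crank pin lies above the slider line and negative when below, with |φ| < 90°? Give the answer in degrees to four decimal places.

set_geometry: r = 47 mm, L = 121 mm, e = 7 mm; θ ← 0°
rotate_crank_by(-61°): θ ← 0° -61° = -61°
rotate_crank_by(-87°): θ ← -61° -87° = -148°
rotate_crank_by(-18°): θ ← -148° -18° = -166°
rotate_crank_by(-28°): θ ← -166° -28° = -194°
rotate_crank_by(-57°): θ ← -194° -57° = -251°
rotate_crank_by(-60°): θ ← -251° -60° = -311°
crank pin P = (r cos θ, r sin θ) = (30.834774, 35.471350)
h = r sin θ − e = 35.471350 − 7 = 28.471350
sin φ = h / L = 28.471350 / 121 = 0.23530042
φ = arcsin(0.23530042) = 13.609332°

13.6093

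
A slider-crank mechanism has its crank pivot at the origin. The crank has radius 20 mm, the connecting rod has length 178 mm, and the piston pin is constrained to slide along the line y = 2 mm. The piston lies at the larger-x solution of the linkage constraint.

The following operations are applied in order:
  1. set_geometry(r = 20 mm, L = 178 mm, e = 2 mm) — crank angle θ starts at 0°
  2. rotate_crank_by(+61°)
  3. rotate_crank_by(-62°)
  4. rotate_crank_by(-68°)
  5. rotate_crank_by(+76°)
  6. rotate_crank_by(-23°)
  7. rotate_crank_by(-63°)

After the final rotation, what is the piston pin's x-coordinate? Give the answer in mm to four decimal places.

180.4968

set_geometry: r = 20 mm, L = 178 mm, e = 2 mm; θ ← 0°
rotate_crank_by(+61°): θ ← 0° +61° = 61°
rotate_crank_by(-62°): θ ← 61° -62° = -1°
rotate_crank_by(-68°): θ ← -1° -68° = -69°
rotate_crank_by(+76°): θ ← -69° +76° = 7°
rotate_crank_by(-23°): θ ← 7° -23° = -16°
rotate_crank_by(-63°): θ ← -16° -63° = -79°
crank pin P = (r cos θ, r sin θ) = (3.816180, -19.632544)
h = r sin θ − e = -19.632544 − 2 = -21.632544
x = r cos θ + √(L² − h²) = 3.816180 + √(31684.0 − 467.9669) = 3.816180 + 176.680596 = 180.496776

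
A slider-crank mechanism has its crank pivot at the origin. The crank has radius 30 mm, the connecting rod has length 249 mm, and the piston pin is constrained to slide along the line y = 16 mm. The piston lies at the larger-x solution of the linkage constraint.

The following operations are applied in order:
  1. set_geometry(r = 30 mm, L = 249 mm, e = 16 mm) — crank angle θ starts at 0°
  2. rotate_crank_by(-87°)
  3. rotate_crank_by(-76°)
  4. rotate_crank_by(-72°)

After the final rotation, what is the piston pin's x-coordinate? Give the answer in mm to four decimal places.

set_geometry: r = 30 mm, L = 249 mm, e = 16 mm; θ ← 0°
rotate_crank_by(-87°): θ ← 0° -87° = -87°
rotate_crank_by(-76°): θ ← -87° -76° = -163°
rotate_crank_by(-72°): θ ← -163° -72° = -235°
crank pin P = (r cos θ, r sin θ) = (-17.207293, 24.574561)
h = r sin θ − e = 24.574561 − 16 = 8.574561
x = r cos θ + √(L² − h²) = -17.207293 + √(62001.0 − 73.5231) = -17.207293 + 248.852319 = 231.645026

231.6450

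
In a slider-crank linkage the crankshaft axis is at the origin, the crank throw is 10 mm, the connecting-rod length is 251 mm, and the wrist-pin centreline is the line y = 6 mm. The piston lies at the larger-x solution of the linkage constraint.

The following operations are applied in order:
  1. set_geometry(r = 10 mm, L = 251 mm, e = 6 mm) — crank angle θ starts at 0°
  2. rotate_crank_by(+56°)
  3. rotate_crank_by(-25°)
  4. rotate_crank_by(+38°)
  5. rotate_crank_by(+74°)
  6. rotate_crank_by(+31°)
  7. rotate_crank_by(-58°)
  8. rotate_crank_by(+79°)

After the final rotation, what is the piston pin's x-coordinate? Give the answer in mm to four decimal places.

241.1938

set_geometry: r = 10 mm, L = 251 mm, e = 6 mm; θ ← 0°
rotate_crank_by(+56°): θ ← 0° +56° = 56°
rotate_crank_by(-25°): θ ← 56° -25° = 31°
rotate_crank_by(+38°): θ ← 31° +38° = 69°
rotate_crank_by(+74°): θ ← 69° +74° = 143°
rotate_crank_by(+31°): θ ← 143° +31° = 174°
rotate_crank_by(-58°): θ ← 174° -58° = 116°
rotate_crank_by(+79°): θ ← 116° +79° = 195°
crank pin P = (r cos θ, r sin θ) = (-9.659258, -2.588190)
h = r sin θ − e = -2.588190 − 6 = -8.588190
x = r cos θ + √(L² − h²) = -9.659258 + √(63001.0 − 73.7570) = -9.659258 + 250.853031 = 241.193772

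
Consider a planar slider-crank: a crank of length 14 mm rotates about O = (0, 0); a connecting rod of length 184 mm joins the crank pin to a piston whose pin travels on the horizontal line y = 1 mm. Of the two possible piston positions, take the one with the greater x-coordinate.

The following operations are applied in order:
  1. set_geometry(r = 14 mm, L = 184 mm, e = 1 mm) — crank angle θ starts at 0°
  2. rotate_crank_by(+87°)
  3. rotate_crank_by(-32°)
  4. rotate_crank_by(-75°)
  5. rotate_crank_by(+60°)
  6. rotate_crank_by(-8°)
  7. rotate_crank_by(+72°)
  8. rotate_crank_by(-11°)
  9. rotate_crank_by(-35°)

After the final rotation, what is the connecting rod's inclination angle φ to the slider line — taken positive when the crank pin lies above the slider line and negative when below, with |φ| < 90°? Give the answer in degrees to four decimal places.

set_geometry: r = 14 mm, L = 184 mm, e = 1 mm; θ ← 0°
rotate_crank_by(+87°): θ ← 0° +87° = 87°
rotate_crank_by(-32°): θ ← 87° -32° = 55°
rotate_crank_by(-75°): θ ← 55° -75° = -20°
rotate_crank_by(+60°): θ ← -20° +60° = 40°
rotate_crank_by(-8°): θ ← 40° -8° = 32°
rotate_crank_by(+72°): θ ← 32° +72° = 104°
rotate_crank_by(-11°): θ ← 104° -11° = 93°
rotate_crank_by(-35°): θ ← 93° -35° = 58°
crank pin P = (r cos θ, r sin θ) = (7.418870, 11.872673)
h = r sin θ − e = 11.872673 − 1 = 10.872673
sin φ = h / L = 10.872673 / 184 = 0.05909062
φ = arcsin(0.05909062) = 3.387616°

3.3876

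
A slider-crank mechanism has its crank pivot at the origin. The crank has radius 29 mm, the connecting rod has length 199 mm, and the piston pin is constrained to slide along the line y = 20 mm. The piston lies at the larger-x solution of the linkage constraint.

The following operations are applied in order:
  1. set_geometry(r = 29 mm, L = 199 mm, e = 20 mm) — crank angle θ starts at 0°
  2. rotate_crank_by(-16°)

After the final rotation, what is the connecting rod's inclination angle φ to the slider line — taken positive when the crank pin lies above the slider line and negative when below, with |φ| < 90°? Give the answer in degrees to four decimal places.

set_geometry: r = 29 mm, L = 199 mm, e = 20 mm; θ ← 0°
rotate_crank_by(-16°): θ ← 0° -16° = -16°
crank pin P = (r cos θ, r sin θ) = (27.876589, -7.993483)
h = r sin θ − e = -7.993483 − 20 = -27.993483
sin φ = h / L = -27.993483 / 199 = -0.14067077
φ = arcsin(-0.14067077) = -8.086663°

-8.0867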